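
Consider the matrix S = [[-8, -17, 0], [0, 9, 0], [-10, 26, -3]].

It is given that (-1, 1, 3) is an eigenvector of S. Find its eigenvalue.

Compute Sv: S·(-1, 1, 3) = (-9, 9, 27).
Since Sv = λv, compare component 1: -9 = λ·-1, so λ = 9.

9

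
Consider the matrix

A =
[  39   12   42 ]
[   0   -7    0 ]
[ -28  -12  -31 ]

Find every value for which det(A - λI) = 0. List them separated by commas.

Compute the characteristic polynomial p(λ) = det(λI - A).
Expanding the 3×3 determinant: p(λ) = λ^3 - λ^2 - 89λ - 231.
Rational-root test: λ = 11 gives p(11) = 0.
Factor out (λ - 11): p(λ) = (λ - 11)·(λ^2 + 10λ + 21).
The quadratic factors as (λ + 7)·(λ + 3).
Eigenvalues: -7, -3, 11.

-7, -3, 11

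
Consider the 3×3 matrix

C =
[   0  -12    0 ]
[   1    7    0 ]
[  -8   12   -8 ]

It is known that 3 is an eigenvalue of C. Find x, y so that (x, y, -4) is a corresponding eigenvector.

We need (C - 3I)v = 0.
C - 3I = [[-3, -12, 0], [1, 4, 0], [-8, 12, -11]].
Row 1: (-3)·x + (-12)·y + (0)·-4 = 0
Row 2: (1)·x + (4)·y + (0)·-4 = 0
Row 3: (-8)·x + (12)·y + (-11)·-4 = 0
Solving gives x = 4, y = -1.
Check: C·(4, -1, -4) = (12, -3, -12) = 3·(4, -1, -4).

4, -1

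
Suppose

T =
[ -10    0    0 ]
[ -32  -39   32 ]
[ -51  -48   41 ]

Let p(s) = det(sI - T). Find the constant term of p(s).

-630

p(s) = s^3 + 8s^2 - 83s - 630.
The constant term is -630.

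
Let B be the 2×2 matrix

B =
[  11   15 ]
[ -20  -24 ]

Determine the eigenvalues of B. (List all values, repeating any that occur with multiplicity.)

-9, -4

det(B - λI) = (11 - λ)(-24 - λ) - (15)·(-20) = λ^2 + 13λ + 36.
This factors as (λ + 9)·(λ + 4) = 0.
Eigenvalues: -9, -4.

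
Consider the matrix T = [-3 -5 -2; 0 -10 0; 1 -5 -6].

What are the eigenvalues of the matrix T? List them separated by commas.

Set up det(lambda·I - T) = 0.
Cofactor expansion gives p(lambda) = lambda^3 + 19·lambda^2 + 110·lambda + 200.
Try lambda = -10: p(-10) = 0, so -10 is a root.
Dividing by (lambda + 10) leaves lambda^2 + 9·lambda + 20.
The quadratic factors as (lambda + 5)·(lambda + 4).
Eigenvalues: -10, -5, -4.

-10, -5, -4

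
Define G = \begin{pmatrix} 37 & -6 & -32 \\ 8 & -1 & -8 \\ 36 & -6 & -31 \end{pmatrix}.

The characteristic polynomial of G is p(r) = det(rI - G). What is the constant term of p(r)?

p(r) = r^3 - 5r^2 - r + 5.
The constant term is 5.

5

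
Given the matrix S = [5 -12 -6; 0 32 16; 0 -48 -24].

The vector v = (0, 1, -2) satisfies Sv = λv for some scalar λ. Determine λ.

Compute Sv: S·(0, 1, -2) = (0, 0, 0).
Since Sv = λv, compare component 2: 0 = λ·1, so λ = 0.

0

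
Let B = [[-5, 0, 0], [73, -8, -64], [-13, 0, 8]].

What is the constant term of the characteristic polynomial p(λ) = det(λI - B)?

p(0) = det(0·I − B) = det(−B) = (−1)^3·det(B).
det(B) = 320, so p(0) = -320.

-320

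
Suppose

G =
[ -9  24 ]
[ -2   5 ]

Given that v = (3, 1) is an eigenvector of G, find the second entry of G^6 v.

1

First find the eigenvalue: Gv = (-3, -1) = -1·(3, 1), so λ = -1.
Then G^6 v = λ^6·v = (-1)^6·(3, 1) = 1·(3, 1) = (3, 1).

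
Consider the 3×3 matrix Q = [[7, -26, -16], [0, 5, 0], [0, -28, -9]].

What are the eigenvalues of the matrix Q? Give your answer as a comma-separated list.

-9, 5, 7

The characteristic polynomial is p(s) = det(sI - Q).
Expanding the 3×3 determinant: p(s) = s^3 - 3s^2 - 73s + 315.
Rational-root test: s = 5 gives p(5) = 0.
Dividing by (s - 5) leaves s^2 + 2s - 63.
The quadratic factors as (s + 9)·(s - 7).
Eigenvalues: -9, 5, 7.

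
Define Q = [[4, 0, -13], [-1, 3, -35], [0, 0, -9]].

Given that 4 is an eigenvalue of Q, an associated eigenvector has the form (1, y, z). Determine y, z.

We need (Q - 4I)v = 0.
Q - 4I = [[0, 0, -13], [-1, -1, -35], [0, 0, -13]].
Row 1: (0)·1 + (0)·y + (-13)·z = 0
Row 2: (-1)·1 + (-1)·y + (-35)·z = 0
Row 3: (0)·1 + (0)·y + (-13)·z = 0
Solving gives y = -1, z = 0.
Check: Q·(1, -1, 0) = (4, -4, 0) = 4·(1, -1, 0).

-1, 0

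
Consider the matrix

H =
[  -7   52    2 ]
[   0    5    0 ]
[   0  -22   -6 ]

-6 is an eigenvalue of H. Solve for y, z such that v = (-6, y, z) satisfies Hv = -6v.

We need (H + 6I)v = 0.
H + 6I = [[-1, 52, 2], [0, 11, 0], [0, -22, 0]].
Row 1: (-1)·-6 + (52)·y + (2)·z = 0
Row 2: (0)·-6 + (11)·y + (0)·z = 0
Row 3: (0)·-6 + (-22)·y + (0)·z = 0
Solving gives y = 0, z = -3.
Check: H·(-6, 0, -3) = (36, 0, 18) = -6·(-6, 0, -3).

0, -3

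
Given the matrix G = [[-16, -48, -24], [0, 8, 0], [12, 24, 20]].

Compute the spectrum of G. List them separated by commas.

-4, 8, 8

The characteristic polynomial is p(λ) = det(λI - G).
Cofactor expansion gives p(λ) = λ^3 - 12λ^2 + 256.
Since p(-4) = 0, λ = -4 is a root.
Factor out (λ + 4): p(λ) = (λ + 4)·(λ^2 - 16λ + 64).
The quadratic factor is (λ - 8)^2.
Eigenvalues: -4, 8, 8.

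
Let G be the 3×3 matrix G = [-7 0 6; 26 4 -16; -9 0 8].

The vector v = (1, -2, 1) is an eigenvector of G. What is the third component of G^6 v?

1

First find the eigenvalue: Gv = (-1, 2, -1) = -1·(1, -2, 1), so λ = -1.
Then G^6 v = λ^6·v = (-1)^6·(1, -2, 1) = 1·(1, -2, 1) = (1, -2, 1).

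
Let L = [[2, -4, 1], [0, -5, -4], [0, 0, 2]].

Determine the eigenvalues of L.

-5, 2, 2

L is upper triangular, so its eigenvalues are the diagonal entries.
Diagonal: 2, -5, 2.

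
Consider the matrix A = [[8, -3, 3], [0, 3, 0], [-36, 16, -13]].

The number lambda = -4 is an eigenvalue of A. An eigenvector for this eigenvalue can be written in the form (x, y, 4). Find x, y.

-1, 0

We need (A + 4I)v = 0.
A + 4I = [[12, -3, 3], [0, 7, 0], [-36, 16, -9]].
Row 1: (12)·x + (-3)·y + (3)·4 = 0
Row 2: (0)·x + (7)·y + (0)·4 = 0
Row 3: (-36)·x + (16)·y + (-9)·4 = 0
Solving gives x = -1, y = 0.
Check: A·(-1, 0, 4) = (4, 0, -16) = -4·(-1, 0, 4).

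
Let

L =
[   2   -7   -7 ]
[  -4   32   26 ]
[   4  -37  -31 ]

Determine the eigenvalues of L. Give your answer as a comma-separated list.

-5, 2, 6

The characteristic polynomial is p(λ) = det(λI - L).
Cofactor expansion gives p(λ) = λ^3 - 3λ^2 - 28λ + 60.
Rational-root test: λ = 2 gives p(2) = 0.
Factor out (λ - 2): p(λ) = (λ - 2)·(λ^2 - λ - 30).
The quadratic factors as (λ + 5)·(λ - 6).
Eigenvalues: -5, 2, 6.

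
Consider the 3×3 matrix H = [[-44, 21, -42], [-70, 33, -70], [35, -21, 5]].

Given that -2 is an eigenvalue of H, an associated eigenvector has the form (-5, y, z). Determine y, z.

We need (H + 2I)v = 0.
H + 2I = [[-42, 21, -42], [-70, 35, -70], [35, -21, 7]].
Row 1: (-42)·-5 + (21)·y + (-42)·z = 0
Row 2: (-70)·-5 + (35)·y + (-70)·z = 0
Row 3: (35)·-5 + (-21)·y + (7)·z = 0
Solving gives y = -8, z = 1.
Check: H·(-5, -8, 1) = (10, 16, -2) = -2·(-5, -8, 1).

-8, 1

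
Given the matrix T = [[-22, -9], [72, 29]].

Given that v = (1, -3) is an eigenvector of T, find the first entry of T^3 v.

125

First find the eigenvalue: Tv = (5, -15) = 5·(1, -3), so λ = 5.
Then T^3 v = λ^3·v = 5^3·(1, -3) = 125·(1, -3) = (125, -375).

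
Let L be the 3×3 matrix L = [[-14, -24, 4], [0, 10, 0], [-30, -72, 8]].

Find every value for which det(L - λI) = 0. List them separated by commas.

Compute the characteristic polynomial p(μ) = det(μI - L).
Expanding along the first row, p(μ) = μ^3 - 4μ^2 - 52μ - 80.
Rational-root test: μ = -4 gives p(-4) = 0.
Factor out (μ + 4): p(μ) = (μ + 4)·(μ^2 - 8μ - 20).
The quadratic factors as (μ + 2)·(μ - 10).
Eigenvalues: -4, -2, 10.

-4, -2, 10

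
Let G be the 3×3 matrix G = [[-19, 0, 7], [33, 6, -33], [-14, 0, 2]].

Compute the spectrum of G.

-12, -5, 6

Set up det(tI - G) = 0.
Expanding the 3×3 determinant: p(t) = t^3 + 11t^2 - 42t - 360.
Since p(-12) = 0, t = -12 is a root.
Dividing by (t + 12) leaves t^2 - t - 30.
The quadratic factors as (t + 5)·(t - 6).
Eigenvalues: -12, -5, 6.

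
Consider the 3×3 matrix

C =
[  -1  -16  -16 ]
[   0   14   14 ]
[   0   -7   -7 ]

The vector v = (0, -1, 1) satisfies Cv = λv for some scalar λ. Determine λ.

Compute Cv: C·(0, -1, 1) = (0, 0, 0).
Since Cv = λv, compare component 2: 0 = λ·-1, so λ = 0.

0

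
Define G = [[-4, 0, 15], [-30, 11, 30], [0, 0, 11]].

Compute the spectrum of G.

The characteristic polynomial is p(μ) = det(μI - G).
Expanding along the first row, p(μ) = μ^3 - 18μ^2 + 33μ + 484.
Since p(-4) = 0, μ = -4 is a root.
Factor out (μ + 4): p(μ) = (μ + 4)·(μ^2 - 22μ + 121).
The quadratic factor is (μ - 11)^2.
Eigenvalues: -4, 11, 11.

-4, 11, 11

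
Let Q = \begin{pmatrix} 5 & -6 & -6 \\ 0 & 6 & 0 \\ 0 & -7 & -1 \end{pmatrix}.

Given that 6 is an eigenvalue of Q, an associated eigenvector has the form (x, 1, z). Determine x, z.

0, -1

We need (Q - 6I)v = 0.
Q - 6I = [[-1, -6, -6], [0, 0, 0], [0, -7, -7]].
Row 1: (-1)·x + (-6)·1 + (-6)·z = 0
Row 2: (0)·x + (0)·1 + (0)·z = 0
Row 3: (0)·x + (-7)·1 + (-7)·z = 0
Solving gives x = 0, z = -1.
Check: Q·(0, 1, -1) = (0, 6, -6) = 6·(0, 1, -1).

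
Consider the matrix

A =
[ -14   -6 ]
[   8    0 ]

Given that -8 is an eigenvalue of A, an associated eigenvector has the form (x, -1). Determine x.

1

We need (A + 8I)v = 0.
A + 8I = [[-6, -6], [8, 8]].
Row 1: (-6)·x + (-6)·-1 = 0
Row 2: (8)·x + (8)·-1 = 0
Solving gives x = 1.
Check: A·(1, -1) = (-8, 8) = -8·(1, -1).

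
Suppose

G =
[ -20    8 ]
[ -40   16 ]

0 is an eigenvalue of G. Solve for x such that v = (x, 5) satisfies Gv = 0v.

2

We need (G)v = 0.
G = [[-20, 8], [-40, 16]].
Row 1: (-20)·x + (8)·5 = 0
Row 2: (-40)·x + (16)·5 = 0
Solving gives x = 2.
Check: G·(2, 5) = (0, 0) = 0·(2, 5).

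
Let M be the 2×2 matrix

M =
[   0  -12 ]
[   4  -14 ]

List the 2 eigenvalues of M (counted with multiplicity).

-8, -6

det(M - rI) = (0 - r)(-14 - r) - (-12)·(4) = r^2 + 14r + 48.
This factors as (r + 8)·(r + 6) = 0.
Eigenvalues: -8, -6.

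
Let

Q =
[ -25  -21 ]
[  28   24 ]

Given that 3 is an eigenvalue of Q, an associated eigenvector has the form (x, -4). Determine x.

We need (Q - 3I)v = 0.
Q - 3I = [[-28, -21], [28, 21]].
Row 1: (-28)·x + (-21)·-4 = 0
Row 2: (28)·x + (21)·-4 = 0
Solving gives x = 3.
Check: Q·(3, -4) = (9, -12) = 3·(3, -4).

3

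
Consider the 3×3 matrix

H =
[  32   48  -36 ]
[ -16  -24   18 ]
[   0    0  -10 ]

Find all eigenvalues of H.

-10, 0, 8

Set up det(tI - H) = 0.
Expanding the 3×3 determinant: p(t) = t^3 + 2t^2 - 80t.
Since p(8) = 0, t = 8 is a root.
Factor out (t - 8): p(t) = (t - 8)·(t^2 + 10t).
The quadratic factors as (t + 10)·t.
Eigenvalues: -10, 0, 8.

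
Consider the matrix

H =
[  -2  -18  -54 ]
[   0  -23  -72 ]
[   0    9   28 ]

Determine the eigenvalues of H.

-2, 1, 4

Compute the characteristic polynomial p(r) = det(rI - H).
Expanding the 3×3 determinant: p(r) = r^3 - 3r^2 - 6r + 8.
Since p(1) = 0, r = 1 is a root.
Dividing by (r - 1) leaves r^2 - 2r - 8.
The quadratic factors as (r + 2)·(r - 4).
Eigenvalues: -2, 1, 4.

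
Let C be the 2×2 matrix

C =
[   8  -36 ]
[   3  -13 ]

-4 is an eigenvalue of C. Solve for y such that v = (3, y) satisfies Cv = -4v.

1

We need (C + 4I)v = 0.
C + 4I = [[12, -36], [3, -9]].
Row 1: (12)·3 + (-36)·y = 0
Row 2: (3)·3 + (-9)·y = 0
Solving gives y = 1.
Check: C·(3, 1) = (-12, -4) = -4·(3, 1).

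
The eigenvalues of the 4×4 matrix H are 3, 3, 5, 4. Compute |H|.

det(H) is the product of the eigenvalues: (3) · (3) · (5) · (4) = 180.

180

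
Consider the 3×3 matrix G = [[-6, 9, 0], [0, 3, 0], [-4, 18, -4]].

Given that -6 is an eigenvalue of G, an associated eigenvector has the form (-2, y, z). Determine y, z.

0, -4

We need (G + 6I)v = 0.
G + 6I = [[0, 9, 0], [0, 9, 0], [-4, 18, 2]].
Row 1: (0)·-2 + (9)·y + (0)·z = 0
Row 2: (0)·-2 + (9)·y + (0)·z = 0
Row 3: (-4)·-2 + (18)·y + (2)·z = 0
Solving gives y = 0, z = -4.
Check: G·(-2, 0, -4) = (12, 0, 24) = -6·(-2, 0, -4).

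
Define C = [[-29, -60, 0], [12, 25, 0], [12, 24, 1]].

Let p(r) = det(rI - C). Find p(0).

5

p(0) = det(0·I − C) = det(−C) = (−1)^3·det(C).
det(C) = -5, so p(0) = 5.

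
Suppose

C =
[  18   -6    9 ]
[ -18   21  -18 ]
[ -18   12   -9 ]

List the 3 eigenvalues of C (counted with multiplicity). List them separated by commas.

Set up det(lambda·I - C) = 0.
Expanding along the first row, p(lambda) = lambda^3 - 30·lambda^2 + 297·lambda - 972.
Try lambda = 9: p(9) = 0, so 9 is a root.
Factor out (lambda - 9): p(lambda) = (lambda - 9)·(lambda^2 - 21·lambda + 108).
The quadratic factors as (lambda - 9)·(lambda - 12).
Eigenvalues: 9, 9, 12.

9, 9, 12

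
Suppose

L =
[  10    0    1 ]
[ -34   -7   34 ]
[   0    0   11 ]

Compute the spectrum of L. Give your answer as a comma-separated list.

Compute the characteristic polynomial p(λ) = det(λI - L).
Cofactor expansion gives p(λ) = λ^3 - 14λ^2 - 37λ + 770.
Since p(-7) = 0, λ = -7 is a root.
Factor out (λ + 7): p(λ) = (λ + 7)·(λ^2 - 21λ + 110).
The quadratic factors as (λ - 10)·(λ - 11).
Eigenvalues: -7, 10, 11.

-7, 10, 11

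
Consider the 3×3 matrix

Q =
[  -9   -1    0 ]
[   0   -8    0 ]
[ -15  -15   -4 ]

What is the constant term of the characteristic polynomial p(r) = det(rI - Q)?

288

p(0) = det(0·I − Q) = det(−Q) = (−1)^3·det(Q).
det(Q) = -288, so p(0) = 288.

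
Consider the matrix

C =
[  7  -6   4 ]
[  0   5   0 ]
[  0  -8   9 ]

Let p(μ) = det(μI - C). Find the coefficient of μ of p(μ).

p(μ) = μ^3 - 21μ^2 + 143μ - 315.
The coefficient of μ is 143.

143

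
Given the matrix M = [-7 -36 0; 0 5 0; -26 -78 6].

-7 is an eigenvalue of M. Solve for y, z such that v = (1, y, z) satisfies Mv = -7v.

0, 2

We need (M + 7I)v = 0.
M + 7I = [[0, -36, 0], [0, 12, 0], [-26, -78, 13]].
Row 1: (0)·1 + (-36)·y + (0)·z = 0
Row 2: (0)·1 + (12)·y + (0)·z = 0
Row 3: (-26)·1 + (-78)·y + (13)·z = 0
Solving gives y = 0, z = 2.
Check: M·(1, 0, 2) = (-7, 0, -14) = -7·(1, 0, 2).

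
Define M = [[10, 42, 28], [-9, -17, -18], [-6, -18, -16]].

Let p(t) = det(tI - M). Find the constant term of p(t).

p(t) = t^3 + 23t^2 + 164t + 352.
The constant term is 352.

352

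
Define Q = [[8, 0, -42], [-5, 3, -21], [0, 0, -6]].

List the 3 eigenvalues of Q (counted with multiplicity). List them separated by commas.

Set up det(rI - Q) = 0.
Expanding the 3×3 determinant: p(r) = r^3 - 5r^2 - 42r + 144.
Since p(3) = 0, r = 3 is a root.
Factor out (r - 3): p(r) = (r - 3)·(r^2 - 2r - 48).
The quadratic factors as (r + 6)·(r - 8).
Eigenvalues: -6, 3, 8.

-6, 3, 8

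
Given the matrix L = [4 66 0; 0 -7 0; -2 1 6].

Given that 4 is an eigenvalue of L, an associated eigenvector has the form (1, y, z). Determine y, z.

We need (L - 4I)v = 0.
L - 4I = [[0, 66, 0], [0, -11, 0], [-2, 1, 2]].
Row 1: (0)·1 + (66)·y + (0)·z = 0
Row 2: (0)·1 + (-11)·y + (0)·z = 0
Row 3: (-2)·1 + (1)·y + (2)·z = 0
Solving gives y = 0, z = 1.
Check: L·(1, 0, 1) = (4, 0, 4) = 4·(1, 0, 1).

0, 1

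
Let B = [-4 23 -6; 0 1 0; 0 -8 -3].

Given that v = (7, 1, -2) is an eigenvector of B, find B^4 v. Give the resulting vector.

(7, 1, -2)

First find the eigenvalue: Bv = (7, 1, -2) = 1·(7, 1, -2), so λ = 1.
Then B^4 v = λ^4·v = 1^4·(7, 1, -2) = 1·(7, 1, -2) = (7, 1, -2).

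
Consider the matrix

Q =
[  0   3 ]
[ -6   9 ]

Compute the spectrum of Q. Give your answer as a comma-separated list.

det(Q - λI) = (0 - λ)(9 - λ) - (3)·(-6) = λ^2 - 9λ + 18.
This factors as (λ - 3)·(λ - 6) = 0.
Eigenvalues: 3, 6.

3, 6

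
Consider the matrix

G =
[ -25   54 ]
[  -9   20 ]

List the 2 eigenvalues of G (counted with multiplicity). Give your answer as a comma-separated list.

-7, 2

det(G - λI) = (-25 - λ)(20 - λ) - (54)·(-9) = λ^2 + 5λ - 14.
This factors as (λ + 7)·(λ - 2) = 0.
Eigenvalues: -7, 2.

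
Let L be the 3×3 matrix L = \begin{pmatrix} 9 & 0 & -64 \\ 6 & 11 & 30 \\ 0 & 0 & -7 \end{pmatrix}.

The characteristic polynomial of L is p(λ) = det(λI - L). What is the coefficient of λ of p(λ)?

p(λ) = λ^3 - 13λ^2 - 41λ + 693.
The coefficient of λ is -41.

-41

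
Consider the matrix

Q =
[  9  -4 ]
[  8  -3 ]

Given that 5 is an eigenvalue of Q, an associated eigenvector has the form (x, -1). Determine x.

We need (Q - 5I)v = 0.
Q - 5I = [[4, -4], [8, -8]].
Row 1: (4)·x + (-4)·-1 = 0
Row 2: (8)·x + (-8)·-1 = 0
Solving gives x = -1.
Check: Q·(-1, -1) = (-5, -5) = 5·(-1, -1).

-1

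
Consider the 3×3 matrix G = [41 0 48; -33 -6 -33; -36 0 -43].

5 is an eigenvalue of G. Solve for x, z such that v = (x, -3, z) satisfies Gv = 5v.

4, -3

We need (G - 5I)v = 0.
G - 5I = [[36, 0, 48], [-33, -11, -33], [-36, 0, -48]].
Row 1: (36)·x + (0)·-3 + (48)·z = 0
Row 2: (-33)·x + (-11)·-3 + (-33)·z = 0
Row 3: (-36)·x + (0)·-3 + (-48)·z = 0
Solving gives x = 4, z = -3.
Check: G·(4, -3, -3) = (20, -15, -15) = 5·(4, -3, -3).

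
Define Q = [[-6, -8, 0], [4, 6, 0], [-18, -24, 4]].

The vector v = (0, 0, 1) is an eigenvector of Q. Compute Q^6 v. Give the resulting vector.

First find the eigenvalue: Qv = (0, 0, 4) = 4·(0, 0, 1), so λ = 4.
Then Q^6 v = λ^6·v = 4^6·(0, 0, 1) = 4096·(0, 0, 1) = (0, 0, 4096).

(0, 0, 4096)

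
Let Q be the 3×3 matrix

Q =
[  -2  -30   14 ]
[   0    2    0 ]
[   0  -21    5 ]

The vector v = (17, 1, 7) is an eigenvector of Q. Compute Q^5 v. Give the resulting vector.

First find the eigenvalue: Qv = (34, 2, 14) = 2·(17, 1, 7), so λ = 2.
Then Q^5 v = λ^5·v = 2^5·(17, 1, 7) = 32·(17, 1, 7) = (544, 32, 224).

(544, 32, 224)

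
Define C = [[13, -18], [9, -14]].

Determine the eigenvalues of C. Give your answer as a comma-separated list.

-5, 4

det(C - rI) = (13 - r)(-14 - r) - (-18)·(9) = r^2 + r - 20.
This factors as (r + 5)·(r - 4) = 0.
Eigenvalues: -5, 4.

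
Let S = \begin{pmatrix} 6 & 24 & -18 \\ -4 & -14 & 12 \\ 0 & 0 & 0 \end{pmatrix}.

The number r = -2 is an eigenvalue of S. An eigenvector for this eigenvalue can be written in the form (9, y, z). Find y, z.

-3, 0

We need (S + 2I)v = 0.
S + 2I = [[8, 24, -18], [-4, -12, 12], [0, 0, 2]].
Row 1: (8)·9 + (24)·y + (-18)·z = 0
Row 2: (-4)·9 + (-12)·y + (12)·z = 0
Row 3: (0)·9 + (0)·y + (2)·z = 0
Solving gives y = -3, z = 0.
Check: S·(9, -3, 0) = (-18, 6, 0) = -2·(9, -3, 0).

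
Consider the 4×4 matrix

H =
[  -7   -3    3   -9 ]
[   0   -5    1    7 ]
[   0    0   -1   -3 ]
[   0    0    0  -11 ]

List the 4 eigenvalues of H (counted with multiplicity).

H is upper triangular, so its eigenvalues are the diagonal entries.
Diagonal: -7, -5, -1, -11.

-11, -7, -5, -1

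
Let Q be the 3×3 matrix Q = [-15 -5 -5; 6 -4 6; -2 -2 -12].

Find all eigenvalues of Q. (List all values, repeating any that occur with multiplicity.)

The characteristic polynomial is p(t) = det(tI - Q).
Expanding along the first row, p(t) = t^3 + 31t^2 + 320t + 1100.
Since p(-10) = 0, t = -10 is a root.
Factor out (t + 10): p(t) = (t + 10)·(t^2 + 21t + 110).
The quadratic factors as (t + 11)·(t + 10).
Eigenvalues: -11, -10, -10.

-11, -10, -10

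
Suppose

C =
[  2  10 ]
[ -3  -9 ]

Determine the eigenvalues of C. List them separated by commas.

det(C - λI) = (2 - λ)(-9 - λ) - (10)·(-3) = λ^2 + 7λ + 12.
This factors as (λ + 4)·(λ + 3) = 0.
Eigenvalues: -4, -3.

-4, -3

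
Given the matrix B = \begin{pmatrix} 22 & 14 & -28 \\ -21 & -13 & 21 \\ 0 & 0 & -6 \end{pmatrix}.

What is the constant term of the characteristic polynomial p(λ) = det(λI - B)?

48

p(0) = det(0·I − B) = det(−B) = (−1)^3·det(B).
det(B) = -48, so p(0) = 48.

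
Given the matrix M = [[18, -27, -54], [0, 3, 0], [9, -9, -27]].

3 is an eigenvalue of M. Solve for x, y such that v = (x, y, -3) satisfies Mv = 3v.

-9, 1

We need (M - 3I)v = 0.
M - 3I = [[15, -27, -54], [0, 0, 0], [9, -9, -30]].
Row 1: (15)·x + (-27)·y + (-54)·-3 = 0
Row 2: (0)·x + (0)·y + (0)·-3 = 0
Row 3: (9)·x + (-9)·y + (-30)·-3 = 0
Solving gives x = -9, y = 1.
Check: M·(-9, 1, -3) = (-27, 3, -9) = 3·(-9, 1, -3).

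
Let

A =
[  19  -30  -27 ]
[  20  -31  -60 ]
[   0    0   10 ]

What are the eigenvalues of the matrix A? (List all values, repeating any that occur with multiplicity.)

The characteristic polynomial is p(λ) = det(λI - A).
Expanding the 3×3 determinant: p(λ) = λ^3 + 2λ^2 - 109λ - 110.
Rational-root test: λ = -1 gives p(-1) = 0.
Factor out (λ + 1): p(λ) = (λ + 1)·(λ^2 + λ - 110).
The quadratic factors as (λ + 11)·(λ - 10).
Eigenvalues: -11, -1, 10.

-11, -1, 10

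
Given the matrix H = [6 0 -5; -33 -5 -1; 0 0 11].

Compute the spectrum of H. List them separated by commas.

The characteristic polynomial is p(λ) = det(λI - H).
Expanding the 3×3 determinant: p(λ) = λ^3 - 12λ^2 - 19λ + 330.
Rational-root test: λ = -5 gives p(-5) = 0.
Factor out (λ + 5): p(λ) = (λ + 5)·(λ^2 - 17λ + 66).
The quadratic factors as (λ - 6)·(λ - 11).
Eigenvalues: -5, 6, 11.

-5, 6, 11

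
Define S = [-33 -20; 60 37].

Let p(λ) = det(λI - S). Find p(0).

-21

p(0) = det(0·I − S) = det(−S) = (−1)^2·det(S).
det(S) = -21, so p(0) = -21.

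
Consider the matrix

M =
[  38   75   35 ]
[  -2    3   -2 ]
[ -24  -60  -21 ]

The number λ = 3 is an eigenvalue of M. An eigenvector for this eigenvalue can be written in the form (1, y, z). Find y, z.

We need (M - 3I)v = 0.
M - 3I = [[35, 75, 35], [-2, 0, -2], [-24, -60, -24]].
Row 1: (35)·1 + (75)·y + (35)·z = 0
Row 2: (-2)·1 + (0)·y + (-2)·z = 0
Row 3: (-24)·1 + (-60)·y + (-24)·z = 0
Solving gives y = 0, z = -1.
Check: M·(1, 0, -1) = (3, 0, -3) = 3·(1, 0, -1).

0, -1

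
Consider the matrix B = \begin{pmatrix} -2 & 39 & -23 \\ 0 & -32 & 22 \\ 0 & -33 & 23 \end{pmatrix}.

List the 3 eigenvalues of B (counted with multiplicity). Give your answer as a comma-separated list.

Set up det(λI - B) = 0.
Cofactor expansion gives p(λ) = λ^3 + 11λ^2 + 8λ - 20.
Try λ = 1: p(1) = 0, so 1 is a root.
Dividing by (λ - 1) leaves λ^2 + 12λ + 20.
The quadratic factors as (λ + 10)·(λ + 2).
Eigenvalues: -10, -2, 1.

-10, -2, 1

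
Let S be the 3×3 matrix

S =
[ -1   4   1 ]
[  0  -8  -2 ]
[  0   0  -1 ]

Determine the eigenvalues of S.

-8, -1, -1

S is upper triangular, so its eigenvalues are the diagonal entries.
Diagonal: -1, -8, -1.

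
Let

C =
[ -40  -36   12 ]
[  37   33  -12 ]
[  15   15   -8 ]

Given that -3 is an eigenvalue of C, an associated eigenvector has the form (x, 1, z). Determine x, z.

0, 3

We need (C + 3I)v = 0.
C + 3I = [[-37, -36, 12], [37, 36, -12], [15, 15, -5]].
Row 1: (-37)·x + (-36)·1 + (12)·z = 0
Row 2: (37)·x + (36)·1 + (-12)·z = 0
Row 3: (15)·x + (15)·1 + (-5)·z = 0
Solving gives x = 0, z = 3.
Check: C·(0, 1, 3) = (0, -3, -9) = -3·(0, 1, 3).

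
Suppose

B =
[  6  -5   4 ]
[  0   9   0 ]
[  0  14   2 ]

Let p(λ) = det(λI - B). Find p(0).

-108

p(0) = det(0·I − B) = det(−B) = (−1)^3·det(B).
det(B) = 108, so p(0) = -108.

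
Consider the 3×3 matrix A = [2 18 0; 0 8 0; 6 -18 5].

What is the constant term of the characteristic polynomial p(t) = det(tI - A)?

-80

p(0) = det(0·I − A) = det(−A) = (−1)^3·det(A).
det(A) = 80, so p(0) = -80.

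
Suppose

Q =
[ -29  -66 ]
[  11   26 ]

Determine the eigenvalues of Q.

det(Q - sI) = (-29 - s)(26 - s) - (-66)·(11) = s^2 + 3s - 28.
This factors as (s + 7)·(s - 4) = 0.
Eigenvalues: -7, 4.

-7, 4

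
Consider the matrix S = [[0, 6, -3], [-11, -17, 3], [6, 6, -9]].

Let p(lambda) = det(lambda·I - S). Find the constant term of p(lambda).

p(lambda) = lambda^3 + 26·lambda^2 + 219·lambda + 594.
The constant term is 594.

594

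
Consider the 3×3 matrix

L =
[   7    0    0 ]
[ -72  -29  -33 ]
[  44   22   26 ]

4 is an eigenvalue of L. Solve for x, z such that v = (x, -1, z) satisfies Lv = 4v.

0, 1

We need (L - 4I)v = 0.
L - 4I = [[3, 0, 0], [-72, -33, -33], [44, 22, 22]].
Row 1: (3)·x + (0)·-1 + (0)·z = 0
Row 2: (-72)·x + (-33)·-1 + (-33)·z = 0
Row 3: (44)·x + (22)·-1 + (22)·z = 0
Solving gives x = 0, z = 1.
Check: L·(0, -1, 1) = (0, -4, 4) = 4·(0, -1, 1).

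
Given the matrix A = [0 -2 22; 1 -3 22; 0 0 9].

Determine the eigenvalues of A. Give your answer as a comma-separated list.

Set up det(λI - A) = 0.
Expanding along the first row, p(λ) = λ^3 - 6λ^2 - 25λ - 18.
Since p(9) = 0, λ = 9 is a root.
Factor out (λ - 9): p(λ) = (λ - 9)·(λ^2 + 3λ + 2).
The quadratic factors as (λ + 2)·(λ + 1).
Eigenvalues: -2, -1, 9.

-2, -1, 9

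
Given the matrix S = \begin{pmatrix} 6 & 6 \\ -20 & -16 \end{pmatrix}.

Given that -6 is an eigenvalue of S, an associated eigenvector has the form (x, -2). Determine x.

1

We need (S + 6I)v = 0.
S + 6I = [[12, 6], [-20, -10]].
Row 1: (12)·x + (6)·-2 = 0
Row 2: (-20)·x + (-10)·-2 = 0
Solving gives x = 1.
Check: S·(1, -2) = (-6, 12) = -6·(1, -2).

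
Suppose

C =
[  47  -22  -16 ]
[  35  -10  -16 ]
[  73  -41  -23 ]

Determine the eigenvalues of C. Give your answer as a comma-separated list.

-7, 9, 12

Set up det(λI - C) = 0.
Expanding the 3×3 determinant: p(λ) = λ^3 - 14λ^2 - 39λ + 756.
Rational-root test: λ = -7 gives p(-7) = 0.
Factor out (λ + 7): p(λ) = (λ + 7)·(λ^2 - 21λ + 108).
The quadratic factors as (λ - 9)·(λ - 12).
Eigenvalues: -7, 9, 12.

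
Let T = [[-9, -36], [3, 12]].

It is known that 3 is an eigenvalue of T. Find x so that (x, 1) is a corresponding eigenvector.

We need (T - 3I)v = 0.
T - 3I = [[-12, -36], [3, 9]].
Row 1: (-12)·x + (-36)·1 = 0
Row 2: (3)·x + (9)·1 = 0
Solving gives x = -3.
Check: T·(-3, 1) = (-9, 3) = 3·(-3, 1).

-3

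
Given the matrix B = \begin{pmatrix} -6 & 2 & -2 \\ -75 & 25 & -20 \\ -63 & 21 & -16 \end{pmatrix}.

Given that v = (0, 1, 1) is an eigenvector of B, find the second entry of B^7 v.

First find the eigenvalue: Bv = (0, 5, 5) = 5·(0, 1, 1), so λ = 5.
Then B^7 v = λ^7·v = 5^7·(0, 1, 1) = 78125·(0, 1, 1) = (0, 78125, 78125).

78125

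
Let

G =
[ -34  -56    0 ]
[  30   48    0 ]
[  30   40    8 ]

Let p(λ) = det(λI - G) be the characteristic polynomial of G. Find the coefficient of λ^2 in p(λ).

The coefficient of λ^2 of det(λI - G) is −trace(G).
trace(G) = (-34) + (48) + (8) = 22, so the coefficient is -22.

-22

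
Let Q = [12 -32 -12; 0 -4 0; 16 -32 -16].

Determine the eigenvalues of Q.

-4, -4, 0

Set up det(sI - Q) = 0.
Cofactor expansion gives p(s) = s^3 + 8s^2 + 16s.
Since p(0) = 0, s = 0 is a root.
Dividing by s leaves s^2 + 8s + 16.
The quadratic factor is (s + 4)^2.
Eigenvalues: -4, -4, 0.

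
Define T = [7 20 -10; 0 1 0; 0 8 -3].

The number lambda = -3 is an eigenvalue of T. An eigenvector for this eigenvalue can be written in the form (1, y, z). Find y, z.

We need (T + 3I)v = 0.
T + 3I = [[10, 20, -10], [0, 4, 0], [0, 8, 0]].
Row 1: (10)·1 + (20)·y + (-10)·z = 0
Row 2: (0)·1 + (4)·y + (0)·z = 0
Row 3: (0)·1 + (8)·y + (0)·z = 0
Solving gives y = 0, z = 1.
Check: T·(1, 0, 1) = (-3, 0, -3) = -3·(1, 0, 1).

0, 1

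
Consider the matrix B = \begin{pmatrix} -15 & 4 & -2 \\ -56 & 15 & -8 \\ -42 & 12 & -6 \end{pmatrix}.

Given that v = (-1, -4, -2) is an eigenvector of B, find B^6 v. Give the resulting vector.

(-729, -2916, -1458)

First find the eigenvalue: Bv = (3, 12, 6) = -3·(-1, -4, -2), so λ = -3.
Then B^6 v = λ^6·v = (-3)^6·(-1, -4, -2) = 729·(-1, -4, -2) = (-729, -2916, -1458).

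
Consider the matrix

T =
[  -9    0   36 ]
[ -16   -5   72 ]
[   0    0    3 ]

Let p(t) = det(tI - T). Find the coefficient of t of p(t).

p(t) = t^3 + 11t^2 + 3t - 135.
The coefficient of t is 3.

3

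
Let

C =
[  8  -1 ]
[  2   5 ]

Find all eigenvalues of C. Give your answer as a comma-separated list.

det(C - μI) = (8 - μ)(5 - μ) - (-1)·(2) = μ^2 - 13μ + 42.
This factors as (μ - 6)·(μ - 7) = 0.
Eigenvalues: 6, 7.

6, 7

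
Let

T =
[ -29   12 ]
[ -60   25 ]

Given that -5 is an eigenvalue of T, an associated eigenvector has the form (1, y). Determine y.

We need (T + 5I)v = 0.
T + 5I = [[-24, 12], [-60, 30]].
Row 1: (-24)·1 + (12)·y = 0
Row 2: (-60)·1 + (30)·y = 0
Solving gives y = 2.
Check: T·(1, 2) = (-5, -10) = -5·(1, 2).

2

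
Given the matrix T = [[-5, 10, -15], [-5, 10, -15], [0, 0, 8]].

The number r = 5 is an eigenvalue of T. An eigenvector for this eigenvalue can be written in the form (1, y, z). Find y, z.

We need (T - 5I)v = 0.
T - 5I = [[-10, 10, -15], [-5, 5, -15], [0, 0, 3]].
Row 1: (-10)·1 + (10)·y + (-15)·z = 0
Row 2: (-5)·1 + (5)·y + (-15)·z = 0
Row 3: (0)·1 + (0)·y + (3)·z = 0
Solving gives y = 1, z = 0.
Check: T·(1, 1, 0) = (5, 5, 0) = 5·(1, 1, 0).

1, 0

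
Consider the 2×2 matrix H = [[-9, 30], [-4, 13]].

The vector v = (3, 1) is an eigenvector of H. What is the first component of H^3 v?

First find the eigenvalue: Hv = (3, 1) = 1·(3, 1), so λ = 1.
Then H^3 v = λ^3·v = 1^3·(3, 1) = 1·(3, 1) = (3, 1).

3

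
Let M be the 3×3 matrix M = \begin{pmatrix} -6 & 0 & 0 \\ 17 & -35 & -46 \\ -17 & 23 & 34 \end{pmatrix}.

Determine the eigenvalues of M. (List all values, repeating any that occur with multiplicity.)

-12, -6, 11

Compute the characteristic polynomial p(λ) = det(λI - M).
Expanding along the first row, p(λ) = λ^3 + 7λ^2 - 126λ - 792.
Try λ = -6: p(-6) = 0, so -6 is a root.
Dividing by (λ + 6) leaves λ^2 + λ - 132.
The quadratic factors as (λ + 12)·(λ - 11).
Eigenvalues: -12, -6, 11.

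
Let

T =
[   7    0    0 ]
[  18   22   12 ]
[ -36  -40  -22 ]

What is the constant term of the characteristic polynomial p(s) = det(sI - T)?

p(0) = det(0·I − T) = det(−T) = (−1)^3·det(T).
det(T) = -28, so p(0) = 28.

28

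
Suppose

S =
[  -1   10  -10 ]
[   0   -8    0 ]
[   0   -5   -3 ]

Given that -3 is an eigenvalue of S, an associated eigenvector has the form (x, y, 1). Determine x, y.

We need (S + 3I)v = 0.
S + 3I = [[2, 10, -10], [0, -5, 0], [0, -5, 0]].
Row 1: (2)·x + (10)·y + (-10)·1 = 0
Row 2: (0)·x + (-5)·y + (0)·1 = 0
Row 3: (0)·x + (-5)·y + (0)·1 = 0
Solving gives x = 5, y = 0.
Check: S·(5, 0, 1) = (-15, 0, -3) = -3·(5, 0, 1).

5, 0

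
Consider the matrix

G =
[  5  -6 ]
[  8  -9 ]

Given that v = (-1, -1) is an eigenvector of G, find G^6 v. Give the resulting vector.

(-1, -1)

First find the eigenvalue: Gv = (1, 1) = -1·(-1, -1), so λ = -1.
Then G^6 v = λ^6·v = (-1)^6·(-1, -1) = 1·(-1, -1) = (-1, -1).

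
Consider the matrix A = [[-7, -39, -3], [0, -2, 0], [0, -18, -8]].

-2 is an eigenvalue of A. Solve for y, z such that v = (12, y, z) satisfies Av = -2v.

We need (A + 2I)v = 0.
A + 2I = [[-5, -39, -3], [0, 0, 0], [0, -18, -6]].
Row 1: (-5)·12 + (-39)·y + (-3)·z = 0
Row 2: (0)·12 + (0)·y + (0)·z = 0
Row 3: (0)·12 + (-18)·y + (-6)·z = 0
Solving gives y = -2, z = 6.
Check: A·(12, -2, 6) = (-24, 4, -12) = -2·(12, -2, 6).

-2, 6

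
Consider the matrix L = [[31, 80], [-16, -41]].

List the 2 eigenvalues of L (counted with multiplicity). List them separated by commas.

-9, -1

det(L - lambda·I) = (31 - lambda)(-41 - lambda) - (80)·(-16) = lambda^2 + 10·lambda + 9.
This factors as (lambda + 9)·(lambda + 1) = 0.
Eigenvalues: -9, -1.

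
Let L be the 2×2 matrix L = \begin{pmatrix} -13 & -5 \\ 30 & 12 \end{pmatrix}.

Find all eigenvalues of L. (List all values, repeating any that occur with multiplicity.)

det(L - sI) = (-13 - s)(12 - s) - (-5)·(30) = s^2 + s - 6.
This factors as (s + 3)·(s - 2) = 0.
Eigenvalues: -3, 2.

-3, 2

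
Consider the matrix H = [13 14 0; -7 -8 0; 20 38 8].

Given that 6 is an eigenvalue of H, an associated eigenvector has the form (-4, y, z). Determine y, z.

We need (H - 6I)v = 0.
H - 6I = [[7, 14, 0], [-7, -14, 0], [20, 38, 2]].
Row 1: (7)·-4 + (14)·y + (0)·z = 0
Row 2: (-7)·-4 + (-14)·y + (0)·z = 0
Row 3: (20)·-4 + (38)·y + (2)·z = 0
Solving gives y = 2, z = 2.
Check: H·(-4, 2, 2) = (-24, 12, 12) = 6·(-4, 2, 2).

2, 2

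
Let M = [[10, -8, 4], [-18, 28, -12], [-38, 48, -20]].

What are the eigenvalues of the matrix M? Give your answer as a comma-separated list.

4, 6, 8

Compute the characteristic polynomial p(λ) = det(λI - M).
Expanding along the first row, p(λ) = λ^3 - 18λ^2 + 104λ - 192.
Try λ = 4: p(4) = 0, so 4 is a root.
Factor out (λ - 4): p(λ) = (λ - 4)·(λ^2 - 14λ + 48).
The quadratic factors as (λ - 6)·(λ - 8).
Eigenvalues: 4, 6, 8.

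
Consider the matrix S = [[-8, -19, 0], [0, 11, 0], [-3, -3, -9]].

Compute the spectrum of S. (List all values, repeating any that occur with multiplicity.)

-9, -8, 11

The characteristic polynomial is p(λ) = det(λI - S).
Cofactor expansion gives p(λ) = λ^3 + 6λ^2 - 115λ - 792.
Rational-root test: λ = -9 gives p(-9) = 0.
Dividing by (λ + 9) leaves λ^2 - 3λ - 88.
The quadratic factors as (λ + 8)·(λ - 11).
Eigenvalues: -9, -8, 11.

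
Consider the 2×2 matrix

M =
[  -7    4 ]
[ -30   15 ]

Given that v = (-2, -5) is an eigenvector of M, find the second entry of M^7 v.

First find the eigenvalue: Mv = (-6, -15) = 3·(-2, -5), so λ = 3.
Then M^7 v = λ^7·v = 3^7·(-2, -5) = 2187·(-2, -5) = (-4374, -10935).

-10935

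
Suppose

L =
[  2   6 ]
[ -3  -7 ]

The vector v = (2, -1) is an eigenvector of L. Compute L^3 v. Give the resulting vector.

First find the eigenvalue: Lv = (-2, 1) = -1·(2, -1), so λ = -1.
Then L^3 v = λ^3·v = (-1)^3·(2, -1) = -1·(2, -1) = (-2, 1).

(-2, 1)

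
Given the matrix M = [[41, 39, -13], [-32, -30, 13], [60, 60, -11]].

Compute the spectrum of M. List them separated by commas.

-11, 2, 9

The characteristic polynomial is p(μ) = det(μI - M).
Expanding along the first row, p(μ) = μ^3 - 103μ + 198.
Rational-root test: μ = -11 gives p(-11) = 0.
Factor out (μ + 11): p(μ) = (μ + 11)·(μ^2 - 11μ + 18).
The quadratic factors as (μ - 2)·(μ - 9).
Eigenvalues: -11, 2, 9.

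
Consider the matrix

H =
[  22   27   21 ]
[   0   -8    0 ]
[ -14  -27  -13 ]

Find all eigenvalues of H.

Set up det(tI - H) = 0.
Expanding along the first row, p(t) = t^3 - t^2 - 64t + 64.
Rational-root test: t = 8 gives p(8) = 0.
Dividing by (t - 8) leaves t^2 + 7t - 8.
The quadratic factors as (t + 8)·(t - 1).
Eigenvalues: -8, 1, 8.

-8, 1, 8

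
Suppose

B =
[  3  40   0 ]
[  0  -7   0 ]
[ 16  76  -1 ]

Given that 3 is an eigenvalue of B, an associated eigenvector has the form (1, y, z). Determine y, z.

0, 4

We need (B - 3I)v = 0.
B - 3I = [[0, 40, 0], [0, -10, 0], [16, 76, -4]].
Row 1: (0)·1 + (40)·y + (0)·z = 0
Row 2: (0)·1 + (-10)·y + (0)·z = 0
Row 3: (16)·1 + (76)·y + (-4)·z = 0
Solving gives y = 0, z = 4.
Check: B·(1, 0, 4) = (3, 0, 12) = 3·(1, 0, 4).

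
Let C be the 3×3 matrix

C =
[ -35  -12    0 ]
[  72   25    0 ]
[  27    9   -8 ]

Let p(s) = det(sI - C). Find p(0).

-88

p(0) = det(0·I − C) = det(−C) = (−1)^3·det(C).
det(C) = 88, so p(0) = -88.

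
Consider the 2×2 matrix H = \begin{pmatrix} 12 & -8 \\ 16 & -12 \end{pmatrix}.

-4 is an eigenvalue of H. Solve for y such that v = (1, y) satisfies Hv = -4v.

We need (H + 4I)v = 0.
H + 4I = [[16, -8], [16, -8]].
Row 1: (16)·1 + (-8)·y = 0
Row 2: (16)·1 + (-8)·y = 0
Solving gives y = 2.
Check: H·(1, 2) = (-4, -8) = -4·(1, 2).

2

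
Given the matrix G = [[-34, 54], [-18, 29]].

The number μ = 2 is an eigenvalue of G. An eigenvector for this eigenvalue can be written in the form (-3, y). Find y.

-2

We need (G - 2I)v = 0.
G - 2I = [[-36, 54], [-18, 27]].
Row 1: (-36)·-3 + (54)·y = 0
Row 2: (-18)·-3 + (27)·y = 0
Solving gives y = -2.
Check: G·(-3, -2) = (-6, -4) = 2·(-3, -2).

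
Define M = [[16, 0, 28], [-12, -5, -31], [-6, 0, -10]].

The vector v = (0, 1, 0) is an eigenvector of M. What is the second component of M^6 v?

15625

First find the eigenvalue: Mv = (0, -5, 0) = -5·(0, 1, 0), so λ = -5.
Then M^6 v = λ^6·v = (-5)^6·(0, 1, 0) = 15625·(0, 1, 0) = (0, 15625, 0).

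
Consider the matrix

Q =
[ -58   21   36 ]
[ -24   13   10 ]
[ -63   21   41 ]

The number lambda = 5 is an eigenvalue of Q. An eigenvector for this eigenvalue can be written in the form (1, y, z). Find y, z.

We need (Q - 5I)v = 0.
Q - 5I = [[-63, 21, 36], [-24, 8, 10], [-63, 21, 36]].
Row 1: (-63)·1 + (21)·y + (36)·z = 0
Row 2: (-24)·1 + (8)·y + (10)·z = 0
Row 3: (-63)·1 + (21)·y + (36)·z = 0
Solving gives y = 3, z = 0.
Check: Q·(1, 3, 0) = (5, 15, 0) = 5·(1, 3, 0).

3, 0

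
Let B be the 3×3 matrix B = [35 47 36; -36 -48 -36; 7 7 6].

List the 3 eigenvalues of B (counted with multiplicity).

Set up det(rI - B) = 0.
Expanding the 3×3 determinant: p(r) = r^3 + 7r^2 - 66r - 72.
Rational-root test: r = -12 gives p(-12) = 0.
Factor out (r + 12): p(r) = (r + 12)·(r^2 - 5r - 6).
The quadratic factors as (r + 1)·(r - 6).
Eigenvalues: -12, -1, 6.

-12, -1, 6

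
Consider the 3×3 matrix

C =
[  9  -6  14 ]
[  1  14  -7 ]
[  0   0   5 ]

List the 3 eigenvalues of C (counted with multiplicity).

Compute the characteristic polynomial p(s) = det(sI - C).
Expanding along the first row, p(s) = s^3 - 28s^2 + 247s - 660.
Rational-root test: s = 5 gives p(5) = 0.
Factor out (s - 5): p(s) = (s - 5)·(s^2 - 23s + 132).
The quadratic factors as (s - 11)·(s - 12).
Eigenvalues: 5, 11, 12.

5, 11, 12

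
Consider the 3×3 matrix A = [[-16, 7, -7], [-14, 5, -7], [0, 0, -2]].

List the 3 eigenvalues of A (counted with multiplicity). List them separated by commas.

-9, -2, -2

Set up det(λI - A) = 0.
Expanding the 3×3 determinant: p(λ) = λ^3 + 13λ^2 + 40λ + 36.
Rational-root test: λ = -2 gives p(-2) = 0.
Factor out (λ + 2): p(λ) = (λ + 2)·(λ^2 + 11λ + 18).
The quadratic factors as (λ + 9)·(λ + 2).
Eigenvalues: -9, -2, -2.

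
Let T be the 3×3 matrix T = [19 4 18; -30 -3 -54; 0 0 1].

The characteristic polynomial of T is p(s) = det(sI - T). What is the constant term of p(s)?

-63

p(s) = s^3 - 17s^2 + 79s - 63.
The constant term is -63.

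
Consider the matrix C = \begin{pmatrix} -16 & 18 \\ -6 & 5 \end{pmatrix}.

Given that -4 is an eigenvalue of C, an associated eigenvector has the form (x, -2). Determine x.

We need (C + 4I)v = 0.
C + 4I = [[-12, 18], [-6, 9]].
Row 1: (-12)·x + (18)·-2 = 0
Row 2: (-6)·x + (9)·-2 = 0
Solving gives x = -3.
Check: C·(-3, -2) = (12, 8) = -4·(-3, -2).

-3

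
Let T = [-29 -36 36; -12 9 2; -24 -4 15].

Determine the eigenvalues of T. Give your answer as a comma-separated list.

The characteristic polynomial is p(r) = det(rI - T).
Expanding the 3×3 determinant: p(r) = r^3 + 5r^2 - 121r - 605.
Rational-root test: r = -5 gives p(-5) = 0.
Factor out (r + 5): p(r) = (r + 5)·(r^2 - 121).
The quadratic factors as (r + 11)·(r - 11).
Eigenvalues: -11, -5, 11.

-11, -5, 11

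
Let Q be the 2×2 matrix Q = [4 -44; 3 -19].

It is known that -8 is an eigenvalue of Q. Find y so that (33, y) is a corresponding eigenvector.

We need (Q + 8I)v = 0.
Q + 8I = [[12, -44], [3, -11]].
Row 1: (12)·33 + (-44)·y = 0
Row 2: (3)·33 + (-11)·y = 0
Solving gives y = 9.
Check: Q·(33, 9) = (-264, -72) = -8·(33, 9).

9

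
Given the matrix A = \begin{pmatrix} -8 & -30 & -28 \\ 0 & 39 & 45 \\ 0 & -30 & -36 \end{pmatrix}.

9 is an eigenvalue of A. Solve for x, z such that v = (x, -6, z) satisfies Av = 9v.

We need (A - 9I)v = 0.
A - 9I = [[-17, -30, -28], [0, 30, 45], [0, -30, -45]].
Row 1: (-17)·x + (-30)·-6 + (-28)·z = 0
Row 2: (0)·x + (30)·-6 + (45)·z = 0
Row 3: (0)·x + (-30)·-6 + (-45)·z = 0
Solving gives x = 4, z = 4.
Check: A·(4, -6, 4) = (36, -54, 36) = 9·(4, -6, 4).

4, 4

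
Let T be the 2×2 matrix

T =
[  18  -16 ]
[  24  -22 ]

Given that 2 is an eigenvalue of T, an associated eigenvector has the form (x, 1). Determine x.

1

We need (T - 2I)v = 0.
T - 2I = [[16, -16], [24, -24]].
Row 1: (16)·x + (-16)·1 = 0
Row 2: (24)·x + (-24)·1 = 0
Solving gives x = 1.
Check: T·(1, 1) = (2, 2) = 2·(1, 1).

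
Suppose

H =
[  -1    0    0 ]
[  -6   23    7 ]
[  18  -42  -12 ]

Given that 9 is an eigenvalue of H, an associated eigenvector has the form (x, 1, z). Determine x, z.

We need (H - 9I)v = 0.
H - 9I = [[-10, 0, 0], [-6, 14, 7], [18, -42, -21]].
Row 1: (-10)·x + (0)·1 + (0)·z = 0
Row 2: (-6)·x + (14)·1 + (7)·z = 0
Row 3: (18)·x + (-42)·1 + (-21)·z = 0
Solving gives x = 0, z = -2.
Check: H·(0, 1, -2) = (0, 9, -18) = 9·(0, 1, -2).

0, -2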